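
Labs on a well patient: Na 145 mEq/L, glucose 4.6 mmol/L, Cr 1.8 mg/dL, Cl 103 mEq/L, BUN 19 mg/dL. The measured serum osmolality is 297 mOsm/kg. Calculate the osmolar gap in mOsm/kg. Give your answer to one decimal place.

Calculated osmolality = 2·Na + glucose + BUN/2.8
= 2·145 + 4.6 + 19/2.8
= 290 + 4.60 + 6.79
= 301.39 mOsm/kg ≈ 301.4 mOsm/kg
Osmolar gap = measured − calculated = 297 − 301.4 = -4.4 mOsm/kg

-4.4 mOsm/kg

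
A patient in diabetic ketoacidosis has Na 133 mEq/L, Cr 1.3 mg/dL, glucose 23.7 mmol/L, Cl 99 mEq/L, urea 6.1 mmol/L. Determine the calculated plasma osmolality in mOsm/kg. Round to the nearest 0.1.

Calculated osmolality = 2·Na + glucose + urea
= 2·133 + 23.7 + 6.1
= 266 + 23.70 + 6.10
= 295.8 mOsm/kg

295.8 mOsm/kg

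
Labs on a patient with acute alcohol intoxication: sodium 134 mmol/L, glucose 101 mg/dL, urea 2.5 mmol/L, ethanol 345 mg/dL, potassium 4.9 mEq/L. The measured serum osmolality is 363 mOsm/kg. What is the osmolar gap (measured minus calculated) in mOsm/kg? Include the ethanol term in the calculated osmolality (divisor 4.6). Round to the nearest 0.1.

Calculated osmolality = 2·Na + glucose/18 + urea + ethanol/4.6
= 2·134 + 101/18 + 2.5 + 345/4.6
= 268 + 5.61 + 2.50 + 75
= 351.11 mOsm/kg ≈ 351.1 mOsm/kg
Osmolar gap = measured − calculated = 363 − 351.1 = 11.9 mOsm/kg

11.9 mOsm/kg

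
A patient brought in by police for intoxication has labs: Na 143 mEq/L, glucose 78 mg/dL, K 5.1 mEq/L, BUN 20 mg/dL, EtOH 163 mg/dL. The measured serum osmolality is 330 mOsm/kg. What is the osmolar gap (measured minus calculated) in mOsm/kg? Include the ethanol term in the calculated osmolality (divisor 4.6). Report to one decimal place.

-2.9 mOsm/kg

Calculated osmolality = 2·Na + glucose/18 + BUN/2.8 + ethanol/4.6
= 2·143 + 78/18 + 20/2.8 + 163/4.6
= 286 + 4.33 + 7.14 + 35.43
= 332.9 mOsm/kg ≈ 332.9 mOsm/kg
Osmolar gap = measured − calculated = 330 − 332.9 = -2.9 mOsm/kg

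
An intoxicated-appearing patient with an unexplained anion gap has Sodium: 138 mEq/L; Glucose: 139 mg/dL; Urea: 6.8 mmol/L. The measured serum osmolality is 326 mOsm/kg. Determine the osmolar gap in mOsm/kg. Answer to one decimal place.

Calculated osmolality = 2·Na + glucose/18 + urea
= 2·138 + 139/18 + 6.8
= 276 + 7.72 + 6.80
= 290.52 mOsm/kg ≈ 290.5 mOsm/kg
Osmolar gap = measured − calculated = 326 − 290.5 = 35.5 mOsm/kg

35.5 mOsm/kg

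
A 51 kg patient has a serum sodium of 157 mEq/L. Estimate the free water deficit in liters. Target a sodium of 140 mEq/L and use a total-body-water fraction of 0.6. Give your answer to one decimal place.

3.7 L

TBW = 0.6 · 51 = 30.6 L
Free water deficit = TBW · (Na/140 − 1)
= 30.6 · (157/140 − 1)
= 30.6 · 0.1214
= 3.71 L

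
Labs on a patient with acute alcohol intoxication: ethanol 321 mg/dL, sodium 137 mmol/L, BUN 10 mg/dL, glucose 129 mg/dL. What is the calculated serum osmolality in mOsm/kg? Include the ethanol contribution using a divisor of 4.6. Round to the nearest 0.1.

Calculated osmolality = 2·Na + glucose/18 + BUN/2.8 + ethanol/4.6
= 2·137 + 129/18 + 10/2.8 + 321/4.6
= 274 + 7.17 + 3.57 + 69.78
= 354.52 mOsm/kg

354.5 mOsm/kg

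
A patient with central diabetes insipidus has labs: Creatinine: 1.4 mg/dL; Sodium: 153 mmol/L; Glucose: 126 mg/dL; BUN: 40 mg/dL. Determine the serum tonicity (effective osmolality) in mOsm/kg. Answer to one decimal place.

313.0 mOsm/kg

Effective osmolality excludes urea (freely permeant across cell membranes):
2·Na + glucose/18
= 2·153 + 126/18
= 306 + 7
= 313 mOsm/kg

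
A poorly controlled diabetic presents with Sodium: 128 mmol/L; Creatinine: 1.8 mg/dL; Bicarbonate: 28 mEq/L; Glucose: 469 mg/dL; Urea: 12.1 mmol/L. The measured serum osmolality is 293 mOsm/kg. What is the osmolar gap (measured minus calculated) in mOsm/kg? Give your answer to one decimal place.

Calculated osmolality = 2·Na + glucose/18 + urea
= 2·128 + 469/18 + 12.1
= 256 + 26.06 + 12.10
= 294.16 mOsm/kg ≈ 294.2 mOsm/kg
Osmolar gap = measured − calculated = 293 − 294.2 = -1.2 mOsm/kg

-1.2 mOsm/kg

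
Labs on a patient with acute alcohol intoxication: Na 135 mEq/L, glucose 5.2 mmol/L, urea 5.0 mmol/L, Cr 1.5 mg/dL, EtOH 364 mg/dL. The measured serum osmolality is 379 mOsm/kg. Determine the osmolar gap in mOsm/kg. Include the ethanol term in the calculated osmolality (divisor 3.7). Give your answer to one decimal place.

Calculated osmolality = 2·Na + glucose + urea + ethanol/3.7
= 2·135 + 5.2 + 5 + 364/3.7
= 270 + 5.20 + 5 + 98.38
= 378.58 mOsm/kg ≈ 378.6 mOsm/kg
Osmolar gap = measured − calculated = 379 − 378.6 = 0.4 mOsm/kg

0.4 mOsm/kg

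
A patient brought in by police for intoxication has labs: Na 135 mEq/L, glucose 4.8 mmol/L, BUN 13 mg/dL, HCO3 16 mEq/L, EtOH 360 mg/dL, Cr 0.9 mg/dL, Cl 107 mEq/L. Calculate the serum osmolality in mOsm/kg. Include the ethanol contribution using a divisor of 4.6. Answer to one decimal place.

357.7 mOsm/kg

Calculated osmolality = 2·Na + glucose + BUN/2.8 + ethanol/4.6
= 2·135 + 4.8 + 13/2.8 + 360/4.6
= 270 + 4.80 + 4.64 + 78.26
= 357.7 mOsm/kg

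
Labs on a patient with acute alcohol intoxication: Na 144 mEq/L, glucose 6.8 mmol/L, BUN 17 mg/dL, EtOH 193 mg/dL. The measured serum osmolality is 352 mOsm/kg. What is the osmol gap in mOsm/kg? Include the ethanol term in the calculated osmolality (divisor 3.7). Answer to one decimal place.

Calculated osmolality = 2·Na + glucose + BUN/2.8 + ethanol/3.7
= 2·144 + 6.8 + 17/2.8 + 193/3.7
= 288 + 6.80 + 6.07 + 52.16
= 353.03 mOsm/kg ≈ 353.0 mOsm/kg
Osmolar gap = measured − calculated = 352 − 353.0 = -1.0 mOsm/kg

-1.0 mOsm/kg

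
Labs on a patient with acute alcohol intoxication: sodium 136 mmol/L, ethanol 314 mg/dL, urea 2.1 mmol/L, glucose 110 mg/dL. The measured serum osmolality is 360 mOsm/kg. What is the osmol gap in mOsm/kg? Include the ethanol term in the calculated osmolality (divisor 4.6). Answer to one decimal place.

11.5 mOsm/kg

Calculated osmolality = 2·Na + glucose/18 + urea + ethanol/4.6
= 2·136 + 110/18 + 2.1 + 314/4.6
= 272 + 6.11 + 2.10 + 68.26
= 348.47 mOsm/kg ≈ 348.5 mOsm/kg
Osmolar gap = measured − calculated = 360 − 348.5 = 11.5 mOsm/kg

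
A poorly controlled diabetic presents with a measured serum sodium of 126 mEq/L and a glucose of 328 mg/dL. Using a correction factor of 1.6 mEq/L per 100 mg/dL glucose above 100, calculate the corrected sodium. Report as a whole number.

Corrected Na = measured Na + 1.6 · (glucose − 100)/100
= 126 + 1.6 · (328 − 100)/100
= 126 + 3.6
= 129.6 mEq/L

130 mEq/L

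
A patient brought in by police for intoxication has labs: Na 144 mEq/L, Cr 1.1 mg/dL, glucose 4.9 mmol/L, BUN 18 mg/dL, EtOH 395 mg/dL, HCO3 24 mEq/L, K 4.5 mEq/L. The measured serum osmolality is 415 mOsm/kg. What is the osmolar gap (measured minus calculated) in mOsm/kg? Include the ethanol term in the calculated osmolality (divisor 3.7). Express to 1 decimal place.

Calculated osmolality = 2·Na + glucose + BUN/2.8 + ethanol/3.7
= 2·144 + 4.9 + 18/2.8 + 395/3.7
= 288 + 4.90 + 6.43 + 106.76
= 406.09 mOsm/kg ≈ 406.1 mOsm/kg
Osmolar gap = measured − calculated = 415 − 406.1 = 8.9 mOsm/kg

8.9 mOsm/kg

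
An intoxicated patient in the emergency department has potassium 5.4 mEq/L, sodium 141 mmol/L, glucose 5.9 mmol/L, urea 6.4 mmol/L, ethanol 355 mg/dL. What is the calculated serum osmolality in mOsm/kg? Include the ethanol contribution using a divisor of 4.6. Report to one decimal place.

Calculated osmolality = 2·Na + glucose + urea + ethanol/4.6
= 2·141 + 5.9 + 6.4 + 355/4.6
= 282 + 5.90 + 6.40 + 77.17
= 371.47 mOsm/kg

371.5 mOsm/kg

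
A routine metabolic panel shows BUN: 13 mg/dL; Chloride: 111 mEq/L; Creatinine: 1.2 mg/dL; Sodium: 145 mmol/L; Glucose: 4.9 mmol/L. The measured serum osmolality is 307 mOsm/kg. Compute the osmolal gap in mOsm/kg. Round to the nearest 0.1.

Calculated osmolality = 2·Na + glucose + BUN/2.8
= 2·145 + 4.9 + 13/2.8
= 290 + 4.90 + 4.64
= 299.54 mOsm/kg ≈ 299.5 mOsm/kg
Osmolar gap = measured − calculated = 307 − 299.5 = 7.5 mOsm/kg

7.5 mOsm/kg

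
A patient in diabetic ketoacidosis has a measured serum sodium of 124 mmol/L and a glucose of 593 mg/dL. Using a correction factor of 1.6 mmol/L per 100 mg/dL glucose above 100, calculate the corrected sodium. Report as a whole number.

Corrected Na = measured Na + 1.6 · (glucose − 100)/100
= 124 + 1.6 · (593 − 100)/100
= 124 + 7.9
= 131.9 mmol/L

132 mmol/L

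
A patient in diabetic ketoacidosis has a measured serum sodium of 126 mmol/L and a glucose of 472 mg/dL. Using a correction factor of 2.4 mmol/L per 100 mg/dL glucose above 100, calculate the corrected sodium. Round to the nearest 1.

135 mmol/L

Corrected Na = measured Na + 2.4 · (glucose − 100)/100
= 126 + 2.4 · (472 − 100)/100
= 126 + 8.9
= 134.9 mmol/L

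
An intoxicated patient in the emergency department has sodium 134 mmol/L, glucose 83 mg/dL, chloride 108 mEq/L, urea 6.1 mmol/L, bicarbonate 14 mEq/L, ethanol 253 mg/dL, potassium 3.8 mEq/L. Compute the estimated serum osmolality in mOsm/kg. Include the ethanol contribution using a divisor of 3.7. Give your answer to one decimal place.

Calculated osmolality = 2·Na + glucose/18 + urea + ethanol/3.7
= 2·134 + 83/18 + 6.1 + 253/3.7
= 268 + 4.61 + 6.10 + 68.38
= 347.09 mOsm/kg

347.1 mOsm/kg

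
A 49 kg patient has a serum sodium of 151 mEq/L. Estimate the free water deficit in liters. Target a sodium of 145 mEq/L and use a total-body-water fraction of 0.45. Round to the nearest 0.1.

TBW = 0.45 · 49 = 22.05 L
Free water deficit = TBW · (Na/145 − 1)
= 22.05 · (151/145 − 1)
= 22.05 · 0.0414
= 0.91 L

0.9 L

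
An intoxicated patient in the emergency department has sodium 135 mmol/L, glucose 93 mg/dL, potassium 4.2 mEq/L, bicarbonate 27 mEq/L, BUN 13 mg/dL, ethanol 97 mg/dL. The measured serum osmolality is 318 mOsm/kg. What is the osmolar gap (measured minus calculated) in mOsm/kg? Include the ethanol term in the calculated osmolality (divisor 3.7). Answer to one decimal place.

Calculated osmolality = 2·Na + glucose/18 + BUN/2.8 + ethanol/3.7
= 2·135 + 93/18 + 13/2.8 + 97/3.7
= 270 + 5.17 + 4.64 + 26.22
= 306.03 mOsm/kg ≈ 306.0 mOsm/kg
Osmolar gap = measured − calculated = 318 − 306.0 = 12.0 mOsm/kg

12.0 mOsm/kg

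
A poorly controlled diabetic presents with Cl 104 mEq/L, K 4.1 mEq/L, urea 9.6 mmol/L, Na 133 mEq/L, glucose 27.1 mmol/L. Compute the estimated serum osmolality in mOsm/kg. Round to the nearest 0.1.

302.7 mOsm/kg

Calculated osmolality = 2·Na + glucose + urea
= 2·133 + 27.1 + 9.6
= 266 + 27.10 + 9.60
= 302.7 mOsm/kg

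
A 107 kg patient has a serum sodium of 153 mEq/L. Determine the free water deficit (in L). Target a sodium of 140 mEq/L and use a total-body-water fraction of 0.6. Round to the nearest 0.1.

TBW = 0.6 · 107 = 64.2 L
Free water deficit = TBW · (Na/140 − 1)
= 64.2 · (153/140 − 1)
= 64.2 · 0.0929
= 5.96 L

6.0 L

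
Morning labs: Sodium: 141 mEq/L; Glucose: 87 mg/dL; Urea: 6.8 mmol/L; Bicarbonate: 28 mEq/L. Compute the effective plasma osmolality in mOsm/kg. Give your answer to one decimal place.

286.8 mOsm/kg

Effective osmolality excludes urea (freely permeant across cell membranes):
2·Na + glucose/18
= 2·141 + 87/18
= 282 + 4.83
= 286.83 mOsm/kg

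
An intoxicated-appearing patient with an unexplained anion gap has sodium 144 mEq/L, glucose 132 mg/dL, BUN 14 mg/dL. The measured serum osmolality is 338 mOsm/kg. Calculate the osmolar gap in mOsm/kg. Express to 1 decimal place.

Calculated osmolality = 2·Na + glucose/18 + BUN/2.8
= 2·144 + 132/18 + 14/2.8
= 288 + 7.33 + 5
= 300.33 mOsm/kg ≈ 300.3 mOsm/kg
Osmolar gap = measured − calculated = 338 − 300.3 = 37.7 mOsm/kg

37.7 mOsm/kg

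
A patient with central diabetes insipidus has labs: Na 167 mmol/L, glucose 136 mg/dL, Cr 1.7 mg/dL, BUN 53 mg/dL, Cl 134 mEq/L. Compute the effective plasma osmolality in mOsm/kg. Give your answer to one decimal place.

Effective osmolality excludes urea (freely permeant across cell membranes):
2·Na + glucose/18
= 2·167 + 136/18
= 334 + 7.56
= 341.56 mOsm/kg

341.6 mOsm/kg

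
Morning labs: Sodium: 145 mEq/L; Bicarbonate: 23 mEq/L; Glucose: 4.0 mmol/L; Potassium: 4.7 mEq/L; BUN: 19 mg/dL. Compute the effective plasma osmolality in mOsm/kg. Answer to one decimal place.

Effective osmolality excludes urea (freely permeant across cell membranes):
2·Na + glucose
= 2·145 + 4
= 290 + 4
= 294 mOsm/kg

294.0 mOsm/kg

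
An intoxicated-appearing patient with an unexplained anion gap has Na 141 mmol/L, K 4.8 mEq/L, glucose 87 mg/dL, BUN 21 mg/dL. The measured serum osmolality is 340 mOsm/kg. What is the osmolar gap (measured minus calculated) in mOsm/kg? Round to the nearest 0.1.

Calculated osmolality = 2·Na + glucose/18 + BUN/2.8
= 2·141 + 87/18 + 21/2.8
= 282 + 4.83 + 7.50
= 294.33 mOsm/kg ≈ 294.3 mOsm/kg
Osmolar gap = measured − calculated = 340 − 294.3 = 45.7 mOsm/kg

45.7 mOsm/kg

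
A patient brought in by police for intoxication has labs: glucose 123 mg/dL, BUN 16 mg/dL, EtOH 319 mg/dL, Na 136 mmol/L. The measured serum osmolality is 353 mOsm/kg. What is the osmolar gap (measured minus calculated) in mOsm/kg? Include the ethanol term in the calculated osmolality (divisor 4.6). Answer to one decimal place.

-0.9 mOsm/kg

Calculated osmolality = 2·Na + glucose/18 + BUN/2.8 + ethanol/4.6
= 2·136 + 123/18 + 16/2.8 + 319/4.6
= 272 + 6.83 + 5.71 + 69.35
= 353.89 mOsm/kg ≈ 353.9 mOsm/kg
Osmolar gap = measured − calculated = 353 − 353.9 = -0.9 mOsm/kg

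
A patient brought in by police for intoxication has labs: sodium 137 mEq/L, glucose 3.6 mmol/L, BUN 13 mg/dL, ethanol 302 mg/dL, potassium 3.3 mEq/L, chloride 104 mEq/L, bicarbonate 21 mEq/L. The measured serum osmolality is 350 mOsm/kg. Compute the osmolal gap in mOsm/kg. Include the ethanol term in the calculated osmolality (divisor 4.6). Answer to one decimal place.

Calculated osmolality = 2·Na + glucose + BUN/2.8 + ethanol/4.6
= 2·137 + 3.6 + 13/2.8 + 302/4.6
= 274 + 3.60 + 4.64 + 65.65
= 347.89 mOsm/kg ≈ 347.9 mOsm/kg
Osmolar gap = measured − calculated = 350 − 347.9 = 2.1 mOsm/kg

2.1 mOsm/kg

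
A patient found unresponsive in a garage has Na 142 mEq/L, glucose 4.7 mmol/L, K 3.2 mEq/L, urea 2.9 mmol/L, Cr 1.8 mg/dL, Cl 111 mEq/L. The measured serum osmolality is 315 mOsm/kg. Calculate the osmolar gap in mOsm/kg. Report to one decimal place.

23.4 mOsm/kg

Calculated osmolality = 2·Na + glucose + urea
= 2·142 + 4.7 + 2.9
= 284 + 4.70 + 2.90
= 291.6 mOsm/kg ≈ 291.6 mOsm/kg
Osmolar gap = measured − calculated = 315 − 291.6 = 23.4 mOsm/kg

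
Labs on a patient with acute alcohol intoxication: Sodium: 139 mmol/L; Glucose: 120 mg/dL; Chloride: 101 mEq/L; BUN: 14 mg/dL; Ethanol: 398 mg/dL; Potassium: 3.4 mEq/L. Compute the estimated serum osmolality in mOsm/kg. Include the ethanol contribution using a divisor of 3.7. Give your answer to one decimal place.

Calculated osmolality = 2·Na + glucose/18 + BUN/2.8 + ethanol/3.7
= 2·139 + 120/18 + 14/2.8 + 398/3.7
= 278 + 6.67 + 5 + 107.57
= 397.24 mOsm/kg

397.2 mOsm/kg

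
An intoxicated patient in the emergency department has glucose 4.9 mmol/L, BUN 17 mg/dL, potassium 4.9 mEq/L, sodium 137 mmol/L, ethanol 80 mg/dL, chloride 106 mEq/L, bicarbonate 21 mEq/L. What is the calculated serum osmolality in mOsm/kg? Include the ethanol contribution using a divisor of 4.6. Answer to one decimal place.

Calculated osmolality = 2·Na + glucose + BUN/2.8 + ethanol/4.6
= 2·137 + 4.9 + 17/2.8 + 80/4.6
= 274 + 4.90 + 6.07 + 17.39
= 302.36 mOsm/kg

302.4 mOsm/kg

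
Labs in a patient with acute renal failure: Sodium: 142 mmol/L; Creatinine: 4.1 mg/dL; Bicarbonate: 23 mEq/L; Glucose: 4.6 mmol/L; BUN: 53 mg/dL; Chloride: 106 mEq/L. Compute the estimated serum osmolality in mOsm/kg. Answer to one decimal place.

307.5 mOsm/kg

Calculated osmolality = 2·Na + glucose + BUN/2.8
= 2·142 + 4.6 + 53/2.8
= 284 + 4.60 + 18.93
= 307.53 mOsm/kg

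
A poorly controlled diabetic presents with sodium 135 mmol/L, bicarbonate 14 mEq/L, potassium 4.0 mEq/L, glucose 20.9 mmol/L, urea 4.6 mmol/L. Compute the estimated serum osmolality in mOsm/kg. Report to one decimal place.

Calculated osmolality = 2·Na + glucose + urea
= 2·135 + 20.9 + 4.6
= 270 + 20.90 + 4.60
= 295.5 mOsm/kg

295.5 mOsm/kg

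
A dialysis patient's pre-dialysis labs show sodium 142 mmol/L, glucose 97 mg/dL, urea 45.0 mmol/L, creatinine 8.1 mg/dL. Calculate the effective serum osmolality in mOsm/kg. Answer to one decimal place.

289.4 mOsm/kg

Effective osmolality excludes urea (freely permeant across cell membranes):
2·Na + glucose/18
= 2·142 + 97/18
= 284 + 5.39
= 289.39 mOsm/kg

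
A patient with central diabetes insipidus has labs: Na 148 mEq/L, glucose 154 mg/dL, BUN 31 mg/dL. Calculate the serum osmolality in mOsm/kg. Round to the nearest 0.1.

Calculated osmolality = 2·Na + glucose/18 + BUN/2.8
= 2·148 + 154/18 + 31/2.8
= 296 + 8.56 + 11.07
= 315.63 mOsm/kg

315.6 mOsm/kg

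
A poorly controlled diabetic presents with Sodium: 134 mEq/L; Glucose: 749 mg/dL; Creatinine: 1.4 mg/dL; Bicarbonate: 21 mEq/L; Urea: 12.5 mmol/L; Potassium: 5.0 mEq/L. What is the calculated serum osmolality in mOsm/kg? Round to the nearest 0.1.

322.1 mOsm/kg

Calculated osmolality = 2·Na + glucose/18 + urea
= 2·134 + 749/18 + 12.5
= 268 + 41.61 + 12.50
= 322.11 mOsm/kg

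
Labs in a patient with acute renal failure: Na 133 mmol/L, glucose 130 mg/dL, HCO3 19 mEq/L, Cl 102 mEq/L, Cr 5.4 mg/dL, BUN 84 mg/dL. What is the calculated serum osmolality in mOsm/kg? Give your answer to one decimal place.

303.2 mOsm/kg

Calculated osmolality = 2·Na + glucose/18 + BUN/2.8
= 2·133 + 130/18 + 84/2.8
= 266 + 7.22 + 30
= 303.22 mOsm/kg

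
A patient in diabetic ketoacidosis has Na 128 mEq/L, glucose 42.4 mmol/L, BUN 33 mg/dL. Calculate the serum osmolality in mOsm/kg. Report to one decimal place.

310.2 mOsm/kg

Calculated osmolality = 2·Na + glucose + BUN/2.8
= 2·128 + 42.4 + 33/2.8
= 256 + 42.40 + 11.79
= 310.19 mOsm/kg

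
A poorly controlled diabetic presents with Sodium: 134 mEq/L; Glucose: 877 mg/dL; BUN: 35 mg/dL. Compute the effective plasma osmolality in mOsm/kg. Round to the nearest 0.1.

Effective osmolality excludes urea (freely permeant across cell membranes):
2·Na + glucose/18
= 2·134 + 877/18
= 268 + 48.72
= 316.72 mOsm/kg

316.7 mOsm/kg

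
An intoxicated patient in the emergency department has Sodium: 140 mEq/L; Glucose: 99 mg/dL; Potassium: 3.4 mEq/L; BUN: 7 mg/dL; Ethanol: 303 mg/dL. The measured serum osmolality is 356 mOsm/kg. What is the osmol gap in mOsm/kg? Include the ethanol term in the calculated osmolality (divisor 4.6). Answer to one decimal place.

Calculated osmolality = 2·Na + glucose/18 + BUN/2.8 + ethanol/4.6
= 2·140 + 99/18 + 7/2.8 + 303/4.6
= 280 + 5.50 + 2.50 + 65.87
= 353.87 mOsm/kg ≈ 353.9 mOsm/kg
Osmolar gap = measured − calculated = 356 − 353.9 = 2.1 mOsm/kg

2.1 mOsm/kg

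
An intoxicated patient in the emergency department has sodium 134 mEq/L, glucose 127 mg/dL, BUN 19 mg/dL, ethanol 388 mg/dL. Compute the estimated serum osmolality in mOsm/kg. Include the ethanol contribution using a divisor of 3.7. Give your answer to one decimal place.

Calculated osmolality = 2·Na + glucose/18 + BUN/2.8 + ethanol/3.7
= 2·134 + 127/18 + 19/2.8 + 388/3.7
= 268 + 7.06 + 6.79 + 104.86
= 386.71 mOsm/kg

386.7 mOsm/kg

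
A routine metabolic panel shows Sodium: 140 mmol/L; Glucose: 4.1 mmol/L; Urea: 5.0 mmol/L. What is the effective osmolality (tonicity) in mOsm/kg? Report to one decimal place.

Effective osmolality excludes urea (freely permeant across cell membranes):
2·Na + glucose
= 2·140 + 4.1
= 280 + 4.1
= 284.1 mOsm/kg

284.1 mOsm/kg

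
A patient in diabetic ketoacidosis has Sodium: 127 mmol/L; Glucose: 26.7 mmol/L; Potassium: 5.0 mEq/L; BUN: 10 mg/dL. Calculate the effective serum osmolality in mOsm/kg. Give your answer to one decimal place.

Effective osmolality excludes urea (freely permeant across cell membranes):
2·Na + glucose
= 2·127 + 26.7
= 254 + 26.7
= 280.7 mOsm/kg

280.7 mOsm/kg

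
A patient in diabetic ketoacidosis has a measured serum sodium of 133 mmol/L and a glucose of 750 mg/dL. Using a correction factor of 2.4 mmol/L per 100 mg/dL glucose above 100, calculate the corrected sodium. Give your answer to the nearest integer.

Corrected Na = measured Na + 2.4 · (glucose − 100)/100
= 133 + 2.4 · (750 − 100)/100
= 133 + 15.6
= 148.6 mmol/L

149 mmol/L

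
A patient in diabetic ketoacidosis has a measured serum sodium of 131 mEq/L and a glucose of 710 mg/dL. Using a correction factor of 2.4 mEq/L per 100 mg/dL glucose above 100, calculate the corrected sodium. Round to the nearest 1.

Corrected Na = measured Na + 2.4 · (glucose − 100)/100
= 131 + 2.4 · (710 − 100)/100
= 131 + 14.6
= 145.6 mEq/L

146 mEq/L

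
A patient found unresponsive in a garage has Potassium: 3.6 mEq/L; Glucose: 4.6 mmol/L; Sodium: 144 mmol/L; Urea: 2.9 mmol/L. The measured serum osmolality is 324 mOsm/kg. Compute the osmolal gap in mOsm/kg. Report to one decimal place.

Calculated osmolality = 2·Na + glucose + urea
= 2·144 + 4.6 + 2.9
= 288 + 4.60 + 2.90
= 295.5 mOsm/kg ≈ 295.5 mOsm/kg
Osmolar gap = measured − calculated = 324 − 295.5 = 28.5 mOsm/kg

28.5 mOsm/kg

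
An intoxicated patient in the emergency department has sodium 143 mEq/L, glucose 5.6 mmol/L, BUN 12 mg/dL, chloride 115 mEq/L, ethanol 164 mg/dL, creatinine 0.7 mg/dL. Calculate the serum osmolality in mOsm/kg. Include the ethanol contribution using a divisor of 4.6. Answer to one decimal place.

331.5 mOsm/kg

Calculated osmolality = 2·Na + glucose + BUN/2.8 + ethanol/4.6
= 2·143 + 5.6 + 12/2.8 + 164/4.6
= 286 + 5.60 + 4.29 + 35.65
= 331.54 mOsm/kg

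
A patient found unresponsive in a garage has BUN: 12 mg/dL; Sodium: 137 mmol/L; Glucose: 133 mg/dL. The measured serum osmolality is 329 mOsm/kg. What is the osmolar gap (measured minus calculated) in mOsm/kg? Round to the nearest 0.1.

43.3 mOsm/kg

Calculated osmolality = 2·Na + glucose/18 + BUN/2.8
= 2·137 + 133/18 + 12/2.8
= 274 + 7.39 + 4.29
= 285.68 mOsm/kg ≈ 285.7 mOsm/kg
Osmolar gap = measured − calculated = 329 − 285.7 = 43.3 mOsm/kg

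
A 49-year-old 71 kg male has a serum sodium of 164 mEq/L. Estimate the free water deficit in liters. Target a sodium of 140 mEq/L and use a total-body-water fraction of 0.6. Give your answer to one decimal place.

7.3 L

TBW = 0.6 · 71 = 42.6 L
Free water deficit = TBW · (Na/140 − 1)
= 42.6 · (164/140 − 1)
= 42.6 · 0.1714
= 7.3 L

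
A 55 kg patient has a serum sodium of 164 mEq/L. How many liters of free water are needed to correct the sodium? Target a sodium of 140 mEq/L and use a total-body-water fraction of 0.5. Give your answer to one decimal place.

TBW = 0.5 · 55 = 27.5 L
Free water deficit = TBW · (Na/140 − 1)
= 27.5 · (164/140 − 1)
= 27.5 · 0.1714
= 4.71 L

4.7 L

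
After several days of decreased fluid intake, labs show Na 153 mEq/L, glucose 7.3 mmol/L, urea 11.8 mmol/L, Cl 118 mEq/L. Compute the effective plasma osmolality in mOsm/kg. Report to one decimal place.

313.3 mOsm/kg

Effective osmolality excludes urea (freely permeant across cell membranes):
2·Na + glucose
= 2·153 + 7.3
= 306 + 7.3
= 313.3 mOsm/kg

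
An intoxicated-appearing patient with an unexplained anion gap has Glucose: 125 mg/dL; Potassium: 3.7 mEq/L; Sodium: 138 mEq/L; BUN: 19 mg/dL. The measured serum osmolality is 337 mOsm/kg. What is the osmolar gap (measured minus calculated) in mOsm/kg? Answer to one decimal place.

Calculated osmolality = 2·Na + glucose/18 + BUN/2.8
= 2·138 + 125/18 + 19/2.8
= 276 + 6.94 + 6.79
= 289.73 mOsm/kg ≈ 289.7 mOsm/kg
Osmolar gap = measured − calculated = 337 − 289.7 = 47.3 mOsm/kg

47.3 mOsm/kg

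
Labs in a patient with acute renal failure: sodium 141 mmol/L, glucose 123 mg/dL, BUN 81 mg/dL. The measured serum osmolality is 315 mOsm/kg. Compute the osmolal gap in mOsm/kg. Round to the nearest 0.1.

Calculated osmolality = 2·Na + glucose/18 + BUN/2.8
= 2·141 + 123/18 + 81/2.8
= 282 + 6.83 + 28.93
= 317.76 mOsm/kg ≈ 317.8 mOsm/kg
Osmolar gap = measured − calculated = 315 − 317.8 = -2.8 mOsm/kg

-2.8 mOsm/kg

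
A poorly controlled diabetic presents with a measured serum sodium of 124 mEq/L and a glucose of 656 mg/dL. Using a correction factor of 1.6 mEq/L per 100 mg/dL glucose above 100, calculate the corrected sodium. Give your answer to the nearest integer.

Corrected Na = measured Na + 1.6 · (glucose − 100)/100
= 124 + 1.6 · (656 − 100)/100
= 124 + 8.9
= 132.9 mEq/L

133 mEq/L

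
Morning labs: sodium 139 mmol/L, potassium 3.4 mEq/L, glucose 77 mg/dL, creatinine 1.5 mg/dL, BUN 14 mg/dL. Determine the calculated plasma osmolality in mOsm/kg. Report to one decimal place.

Calculated osmolality = 2·Na + glucose/18 + BUN/2.8
= 2·139 + 77/18 + 14/2.8
= 278 + 4.28 + 5
= 287.28 mOsm/kg

287.3 mOsm/kg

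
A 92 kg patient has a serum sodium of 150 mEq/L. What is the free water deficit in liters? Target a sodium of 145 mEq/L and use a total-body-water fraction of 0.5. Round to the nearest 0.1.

TBW = 0.5 · 92 = 46 L
Free water deficit = TBW · (Na/145 − 1)
= 46 · (150/145 − 1)
= 46 · 0.0345
= 1.59 L

1.6 L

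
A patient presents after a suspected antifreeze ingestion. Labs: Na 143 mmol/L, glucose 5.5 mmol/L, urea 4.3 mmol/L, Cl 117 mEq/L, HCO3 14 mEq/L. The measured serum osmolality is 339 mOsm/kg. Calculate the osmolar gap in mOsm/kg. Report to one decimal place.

Calculated osmolality = 2·Na + glucose + urea
= 2·143 + 5.5 + 4.3
= 286 + 5.50 + 4.30
= 295.8 mOsm/kg ≈ 295.8 mOsm/kg
Osmolar gap = measured − calculated = 339 − 295.8 = 43.2 mOsm/kg

43.2 mOsm/kg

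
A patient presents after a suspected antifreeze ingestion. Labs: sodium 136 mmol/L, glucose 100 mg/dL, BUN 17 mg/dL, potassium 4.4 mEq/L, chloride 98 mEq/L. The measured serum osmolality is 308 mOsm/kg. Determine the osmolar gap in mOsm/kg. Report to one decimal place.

Calculated osmolality = 2·Na + glucose/18 + BUN/2.8
= 2·136 + 100/18 + 17/2.8
= 272 + 5.56 + 6.07
= 283.63 mOsm/kg ≈ 283.6 mOsm/kg
Osmolar gap = measured − calculated = 308 − 283.6 = 24.4 mOsm/kg

24.4 mOsm/kg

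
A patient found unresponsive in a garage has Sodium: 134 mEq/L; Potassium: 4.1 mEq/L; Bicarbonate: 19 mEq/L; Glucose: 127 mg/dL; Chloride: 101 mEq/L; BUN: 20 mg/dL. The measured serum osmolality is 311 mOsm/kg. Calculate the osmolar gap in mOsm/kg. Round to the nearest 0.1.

Calculated osmolality = 2·Na + glucose/18 + BUN/2.8
= 2·134 + 127/18 + 20/2.8
= 268 + 7.06 + 7.14
= 282.2 mOsm/kg ≈ 282.2 mOsm/kg
Osmolar gap = measured − calculated = 311 − 282.2 = 28.8 mOsm/kg

28.8 mOsm/kg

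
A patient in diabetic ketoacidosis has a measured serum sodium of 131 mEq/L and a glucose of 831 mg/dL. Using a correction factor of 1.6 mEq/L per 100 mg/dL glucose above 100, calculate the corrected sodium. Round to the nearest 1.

143 mEq/L

Corrected Na = measured Na + 1.6 · (glucose − 100)/100
= 131 + 1.6 · (831 − 100)/100
= 131 + 11.7
= 142.7 mEq/L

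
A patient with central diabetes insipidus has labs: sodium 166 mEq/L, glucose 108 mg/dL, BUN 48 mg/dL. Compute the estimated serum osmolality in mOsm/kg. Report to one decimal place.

Calculated osmolality = 2·Na + glucose/18 + BUN/2.8
= 2·166 + 108/18 + 48/2.8
= 332 + 6 + 17.14
= 355.14 mOsm/kg

355.1 mOsm/kg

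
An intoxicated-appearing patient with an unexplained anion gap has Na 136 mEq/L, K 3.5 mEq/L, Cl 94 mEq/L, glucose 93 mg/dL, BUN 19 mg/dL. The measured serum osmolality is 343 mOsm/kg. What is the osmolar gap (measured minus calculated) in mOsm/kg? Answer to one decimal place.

Calculated osmolality = 2·Na + glucose/18 + BUN/2.8
= 2·136 + 93/18 + 19/2.8
= 272 + 5.17 + 6.79
= 283.96 mOsm/kg ≈ 284.0 mOsm/kg
Osmolar gap = measured − calculated = 343 − 284.0 = 59.0 mOsm/kg

59.0 mOsm/kg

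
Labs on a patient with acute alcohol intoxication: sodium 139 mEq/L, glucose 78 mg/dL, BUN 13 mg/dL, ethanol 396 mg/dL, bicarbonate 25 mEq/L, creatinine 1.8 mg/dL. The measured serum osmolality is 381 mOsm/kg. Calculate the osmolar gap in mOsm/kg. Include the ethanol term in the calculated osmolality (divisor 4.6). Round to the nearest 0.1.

Calculated osmolality = 2·Na + glucose/18 + BUN/2.8 + ethanol/4.6
= 2·139 + 78/18 + 13/2.8 + 396/4.6
= 278 + 4.33 + 4.64 + 86.09
= 373.06 mOsm/kg ≈ 373.1 mOsm/kg
Osmolar gap = measured − calculated = 381 − 373.1 = 7.9 mOsm/kg

7.9 mOsm/kg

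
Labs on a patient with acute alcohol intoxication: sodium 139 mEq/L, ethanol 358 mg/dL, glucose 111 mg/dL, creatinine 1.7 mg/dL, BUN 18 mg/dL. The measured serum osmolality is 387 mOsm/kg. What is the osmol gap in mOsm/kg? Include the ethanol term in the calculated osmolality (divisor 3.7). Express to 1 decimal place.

Calculated osmolality = 2·Na + glucose/18 + BUN/2.8 + ethanol/3.7
= 2·139 + 111/18 + 18/2.8 + 358/3.7
= 278 + 6.17 + 6.43 + 96.76
= 387.36 mOsm/kg ≈ 387.4 mOsm/kg
Osmolar gap = measured − calculated = 387 − 387.4 = -0.4 mOsm/kg

-0.4 mOsm/kg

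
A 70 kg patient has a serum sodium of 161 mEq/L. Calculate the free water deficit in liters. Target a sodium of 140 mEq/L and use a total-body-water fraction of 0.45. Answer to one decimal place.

TBW = 0.45 · 70 = 31.5 L
Free water deficit = TBW · (Na/140 − 1)
= 31.5 · (161/140 − 1)
= 31.5 · 0.15
= 4.72 L

4.7 L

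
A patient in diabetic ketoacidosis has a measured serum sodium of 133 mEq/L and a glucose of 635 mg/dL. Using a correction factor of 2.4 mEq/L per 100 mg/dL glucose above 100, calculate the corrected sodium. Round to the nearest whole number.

146 mEq/L

Corrected Na = measured Na + 2.4 · (glucose − 100)/100
= 133 + 2.4 · (635 − 100)/100
= 133 + 12.8
= 145.8 mEq/L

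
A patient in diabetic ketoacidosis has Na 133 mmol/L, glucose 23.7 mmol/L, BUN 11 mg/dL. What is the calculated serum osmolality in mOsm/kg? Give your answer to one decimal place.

293.6 mOsm/kg

Calculated osmolality = 2·Na + glucose + BUN/2.8
= 2·133 + 23.7 + 11/2.8
= 266 + 23.70 + 3.93
= 293.63 mOsm/kg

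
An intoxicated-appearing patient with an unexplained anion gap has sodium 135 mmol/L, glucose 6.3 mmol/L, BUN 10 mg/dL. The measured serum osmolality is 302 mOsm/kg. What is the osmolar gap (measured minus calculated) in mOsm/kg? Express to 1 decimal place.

22.1 mOsm/kg

Calculated osmolality = 2·Na + glucose + BUN/2.8
= 2·135 + 6.3 + 10/2.8
= 270 + 6.30 + 3.57
= 279.87 mOsm/kg ≈ 279.9 mOsm/kg
Osmolar gap = measured − calculated = 302 − 279.9 = 22.1 mOsm/kg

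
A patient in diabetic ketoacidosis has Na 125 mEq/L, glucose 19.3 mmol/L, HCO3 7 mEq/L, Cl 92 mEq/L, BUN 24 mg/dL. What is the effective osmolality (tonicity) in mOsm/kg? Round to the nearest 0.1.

Effective osmolality excludes urea (freely permeant across cell membranes):
2·Na + glucose
= 2·125 + 19.3
= 250 + 19.3
= 269.3 mOsm/kg

269.3 mOsm/kg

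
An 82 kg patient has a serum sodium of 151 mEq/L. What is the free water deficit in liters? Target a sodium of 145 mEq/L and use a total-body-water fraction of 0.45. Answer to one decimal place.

TBW = 0.45 · 82 = 36.9 L
Free water deficit = TBW · (Na/145 − 1)
= 36.9 · (151/145 − 1)
= 36.9 · 0.0414
= 1.53 L

1.5 L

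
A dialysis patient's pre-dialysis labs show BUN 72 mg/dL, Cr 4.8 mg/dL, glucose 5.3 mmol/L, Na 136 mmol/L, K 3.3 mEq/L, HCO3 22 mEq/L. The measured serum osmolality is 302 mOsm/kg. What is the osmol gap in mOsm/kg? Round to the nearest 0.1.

Calculated osmolality = 2·Na + glucose + BUN/2.8
= 2·136 + 5.3 + 72/2.8
= 272 + 5.30 + 25.71
= 303.01 mOsm/kg ≈ 303.0 mOsm/kg
Osmolar gap = measured − calculated = 302 − 303.0 = -1.0 mOsm/kg

-1.0 mOsm/kg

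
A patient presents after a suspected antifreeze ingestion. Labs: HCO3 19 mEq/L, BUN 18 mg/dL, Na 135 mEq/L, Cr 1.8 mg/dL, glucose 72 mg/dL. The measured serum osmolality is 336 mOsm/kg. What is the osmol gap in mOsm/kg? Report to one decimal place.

Calculated osmolality = 2·Na + glucose/18 + BUN/2.8
= 2·135 + 72/18 + 18/2.8
= 270 + 4 + 6.43
= 280.43 mOsm/kg ≈ 280.4 mOsm/kg
Osmolar gap = measured − calculated = 336 − 280.4 = 55.6 mOsm/kg

55.6 mOsm/kg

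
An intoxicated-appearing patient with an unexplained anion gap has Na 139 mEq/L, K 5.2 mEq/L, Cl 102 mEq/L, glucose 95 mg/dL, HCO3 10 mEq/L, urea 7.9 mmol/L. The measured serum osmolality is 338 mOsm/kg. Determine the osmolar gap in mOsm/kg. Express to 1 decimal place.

46.8 mOsm/kg

Calculated osmolality = 2·Na + glucose/18 + urea
= 2·139 + 95/18 + 7.9
= 278 + 5.28 + 7.90
= 291.18 mOsm/kg ≈ 291.2 mOsm/kg
Osmolar gap = measured − calculated = 338 − 291.2 = 46.8 mOsm/kg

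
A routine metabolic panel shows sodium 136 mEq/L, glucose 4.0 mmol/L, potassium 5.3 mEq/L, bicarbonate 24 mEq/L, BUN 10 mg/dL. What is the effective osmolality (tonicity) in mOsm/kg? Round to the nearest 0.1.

276.0 mOsm/kg

Effective osmolality excludes urea (freely permeant across cell membranes):
2·Na + glucose
= 2·136 + 4
= 272 + 4
= 276 mOsm/kg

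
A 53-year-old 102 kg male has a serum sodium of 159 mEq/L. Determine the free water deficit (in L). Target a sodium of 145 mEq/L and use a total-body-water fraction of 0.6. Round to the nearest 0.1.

5.9 L

TBW = 0.6 · 102 = 61.2 L
Free water deficit = TBW · (Na/145 − 1)
= 61.2 · (159/145 − 1)
= 61.2 · 0.0966
= 5.91 L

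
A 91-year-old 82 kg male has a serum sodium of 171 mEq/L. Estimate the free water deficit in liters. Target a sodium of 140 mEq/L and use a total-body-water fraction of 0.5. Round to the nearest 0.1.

9.1 L

TBW = 0.5 · 82 = 41 L
Free water deficit = TBW · (Na/140 − 1)
= 41 · (171/140 − 1)
= 41 · 0.2214
= 9.08 L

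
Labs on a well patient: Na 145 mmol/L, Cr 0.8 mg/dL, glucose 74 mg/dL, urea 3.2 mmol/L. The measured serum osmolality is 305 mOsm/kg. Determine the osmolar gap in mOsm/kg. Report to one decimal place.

7.7 mOsm/kg

Calculated osmolality = 2·Na + glucose/18 + urea
= 2·145 + 74/18 + 3.2
= 290 + 4.11 + 3.20
= 297.31 mOsm/kg ≈ 297.3 mOsm/kg
Osmolar gap = measured − calculated = 305 − 297.3 = 7.7 mOsm/kg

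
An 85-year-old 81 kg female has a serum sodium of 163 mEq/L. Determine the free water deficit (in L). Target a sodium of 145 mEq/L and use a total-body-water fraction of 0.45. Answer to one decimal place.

4.5 L

TBW = 0.45 · 81 = 36.45 L
Free water deficit = TBW · (Na/145 − 1)
= 36.45 · (163/145 − 1)
= 36.45 · 0.1241
= 4.52 L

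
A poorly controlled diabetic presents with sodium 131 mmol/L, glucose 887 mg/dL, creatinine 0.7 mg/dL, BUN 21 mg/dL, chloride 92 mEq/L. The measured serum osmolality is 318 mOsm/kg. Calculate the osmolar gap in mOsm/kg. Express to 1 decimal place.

-0.8 mOsm/kg

Calculated osmolality = 2·Na + glucose/18 + BUN/2.8
= 2·131 + 887/18 + 21/2.8
= 262 + 49.28 + 7.50
= 318.78 mOsm/kg ≈ 318.8 mOsm/kg
Osmolar gap = measured − calculated = 318 − 318.8 = -0.8 mOsm/kg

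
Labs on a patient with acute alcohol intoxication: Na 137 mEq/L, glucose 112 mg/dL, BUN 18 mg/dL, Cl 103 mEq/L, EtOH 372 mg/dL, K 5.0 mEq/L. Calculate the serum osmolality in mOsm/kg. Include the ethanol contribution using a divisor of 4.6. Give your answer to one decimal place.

Calculated osmolality = 2·Na + glucose/18 + BUN/2.8 + ethanol/4.6
= 2·137 + 112/18 + 18/2.8 + 372/4.6
= 274 + 6.22 + 6.43 + 80.87
= 367.52 mOsm/kg

367.5 mOsm/kg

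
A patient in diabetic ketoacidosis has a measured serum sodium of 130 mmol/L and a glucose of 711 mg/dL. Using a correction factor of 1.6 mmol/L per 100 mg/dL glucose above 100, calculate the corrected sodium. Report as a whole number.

Corrected Na = measured Na + 1.6 · (glucose − 100)/100
= 130 + 1.6 · (711 − 100)/100
= 130 + 9.8
= 139.8 mmol/L

140 mmol/L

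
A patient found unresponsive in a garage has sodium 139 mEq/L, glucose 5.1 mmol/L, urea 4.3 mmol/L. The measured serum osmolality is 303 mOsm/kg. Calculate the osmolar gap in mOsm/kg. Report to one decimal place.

15.6 mOsm/kg

Calculated osmolality = 2·Na + glucose + urea
= 2·139 + 5.1 + 4.3
= 278 + 5.10 + 4.30
= 287.4 mOsm/kg ≈ 287.4 mOsm/kg
Osmolar gap = measured − calculated = 303 − 287.4 = 15.6 mOsm/kg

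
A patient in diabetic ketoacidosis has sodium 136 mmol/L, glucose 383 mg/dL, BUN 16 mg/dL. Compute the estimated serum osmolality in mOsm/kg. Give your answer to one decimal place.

299.0 mOsm/kg

Calculated osmolality = 2·Na + glucose/18 + BUN/2.8
= 2·136 + 383/18 + 16/2.8
= 272 + 21.28 + 5.71
= 298.99 mOsm/kg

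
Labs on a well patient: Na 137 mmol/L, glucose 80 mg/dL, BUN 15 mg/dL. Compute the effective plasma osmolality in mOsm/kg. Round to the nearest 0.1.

Effective osmolality excludes urea (freely permeant across cell membranes):
2·Na + glucose/18
= 2·137 + 80/18
= 274 + 4.44
= 278.44 mOsm/kg

278.4 mOsm/kg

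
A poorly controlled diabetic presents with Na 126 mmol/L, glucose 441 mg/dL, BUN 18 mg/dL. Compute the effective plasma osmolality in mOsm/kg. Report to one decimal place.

Effective osmolality excludes urea (freely permeant across cell membranes):
2·Na + glucose/18
= 2·126 + 441/18
= 252 + 24.5
= 276.5 mOsm/kg

276.5 mOsm/kg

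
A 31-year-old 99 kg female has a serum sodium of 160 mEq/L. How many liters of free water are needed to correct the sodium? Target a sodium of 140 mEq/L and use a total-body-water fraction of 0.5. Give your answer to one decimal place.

7.1 L

TBW = 0.5 · 99 = 49.5 L
Free water deficit = TBW · (Na/140 − 1)
= 49.5 · (160/140 − 1)
= 49.5 · 0.1429
= 7.07 L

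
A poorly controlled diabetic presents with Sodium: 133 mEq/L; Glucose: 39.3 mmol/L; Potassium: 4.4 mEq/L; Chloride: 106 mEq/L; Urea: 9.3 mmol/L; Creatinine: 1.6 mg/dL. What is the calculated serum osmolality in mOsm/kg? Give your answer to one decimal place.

314.6 mOsm/kg

Calculated osmolality = 2·Na + glucose + urea
= 2·133 + 39.3 + 9.3
= 266 + 39.30 + 9.30
= 314.6 mOsm/kg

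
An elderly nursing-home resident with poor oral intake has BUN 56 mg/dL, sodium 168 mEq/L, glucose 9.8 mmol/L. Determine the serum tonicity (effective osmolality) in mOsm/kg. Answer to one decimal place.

Effective osmolality excludes urea (freely permeant across cell membranes):
2·Na + glucose
= 2·168 + 9.8
= 336 + 9.8
= 345.8 mOsm/kg

345.8 mOsm/kg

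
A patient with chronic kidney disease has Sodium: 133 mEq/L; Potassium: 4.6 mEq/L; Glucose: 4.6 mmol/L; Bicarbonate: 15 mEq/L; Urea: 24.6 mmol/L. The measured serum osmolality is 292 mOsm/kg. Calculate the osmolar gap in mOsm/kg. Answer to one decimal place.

Calculated osmolality = 2·Na + glucose + urea
= 2·133 + 4.6 + 24.6
= 266 + 4.60 + 24.60
= 295.2 mOsm/kg ≈ 295.2 mOsm/kg
Osmolar gap = measured − calculated = 292 − 295.2 = -3.2 mOsm/kg

-3.2 mOsm/kg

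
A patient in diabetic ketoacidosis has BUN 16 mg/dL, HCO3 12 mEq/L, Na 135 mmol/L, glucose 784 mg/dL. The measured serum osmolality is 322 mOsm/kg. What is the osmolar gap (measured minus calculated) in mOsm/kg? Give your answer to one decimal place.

2.7 mOsm/kg

Calculated osmolality = 2·Na + glucose/18 + BUN/2.8
= 2·135 + 784/18 + 16/2.8
= 270 + 43.56 + 5.71
= 319.27 mOsm/kg ≈ 319.3 mOsm/kg
Osmolar gap = measured − calculated = 322 − 319.3 = 2.7 mOsm/kg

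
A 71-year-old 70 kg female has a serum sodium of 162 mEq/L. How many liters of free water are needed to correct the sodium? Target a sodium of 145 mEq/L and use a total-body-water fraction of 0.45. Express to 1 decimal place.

TBW = 0.45 · 70 = 31.5 L
Free water deficit = TBW · (Na/145 − 1)
= 31.5 · (162/145 − 1)
= 31.5 · 0.1172
= 3.69 L

3.7 L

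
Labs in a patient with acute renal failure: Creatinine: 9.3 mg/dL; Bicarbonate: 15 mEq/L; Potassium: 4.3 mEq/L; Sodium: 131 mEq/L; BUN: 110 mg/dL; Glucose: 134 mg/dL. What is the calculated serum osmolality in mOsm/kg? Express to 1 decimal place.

308.7 mOsm/kg

Calculated osmolality = 2·Na + glucose/18 + BUN/2.8
= 2·131 + 134/18 + 110/2.8
= 262 + 7.44 + 39.29
= 308.73 mOsm/kg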